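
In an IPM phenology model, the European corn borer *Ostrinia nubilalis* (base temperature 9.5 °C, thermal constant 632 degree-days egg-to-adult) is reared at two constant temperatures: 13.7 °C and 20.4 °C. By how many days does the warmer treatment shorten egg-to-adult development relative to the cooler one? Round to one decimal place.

At 13.7 °C: 632 / (13.7 − 9.5) = 632 / 4.2 = 150.476 d.
At 20.4 °C: 632 / (20.4 − 9.5) = 632 / 10.9 = 57.982 d.
Difference = |150.476 − 57.982| = 92.495 ≈ 92.5 days.

92.5 days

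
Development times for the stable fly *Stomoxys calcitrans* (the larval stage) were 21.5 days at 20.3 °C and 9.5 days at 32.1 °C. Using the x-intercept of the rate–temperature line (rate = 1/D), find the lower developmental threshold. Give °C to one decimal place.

Linear rate model ⇒ the product D·(T − T_b) is constant across temperatures.
21.5·(20.3 − T_b) = 9.5·(32.1 − T_b)
T_b = (21.5·20.3 − 9.5·32.1) / (21.5 − 9.5) = 131.50 / 12.0 = 10.958 °C ≈ 11.0 °C.

11.0 °C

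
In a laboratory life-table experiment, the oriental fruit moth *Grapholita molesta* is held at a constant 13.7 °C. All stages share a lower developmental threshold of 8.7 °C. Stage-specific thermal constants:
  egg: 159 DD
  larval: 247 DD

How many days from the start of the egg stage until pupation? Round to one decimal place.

Daily accumulation at 13.7 °C = 13.7 − 8.7 = 5.0 DD/day.
Total K = 159 + 247 = 406 DD.
Total duration = 406 / 5.0 = 81.200 ≈ 81.2 days.

81.2 days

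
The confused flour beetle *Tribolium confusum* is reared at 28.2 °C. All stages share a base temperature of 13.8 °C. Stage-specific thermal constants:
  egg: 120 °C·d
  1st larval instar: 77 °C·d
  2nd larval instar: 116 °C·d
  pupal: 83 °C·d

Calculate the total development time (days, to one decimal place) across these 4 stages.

27.5 days

Daily accumulation at 28.2 °C = 28.2 − 13.8 = 14.4 DD/day.
Total K = 120 + 77 + 116 + 83 = 396 DD.
Total duration = 396 / 14.4 = 27.500 ≈ 27.5 days.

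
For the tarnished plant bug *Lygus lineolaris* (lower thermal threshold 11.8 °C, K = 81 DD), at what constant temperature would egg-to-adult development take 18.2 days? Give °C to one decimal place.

Required daily accumulation = 81 / 18.2 = 4.451 DD/day.
T = T_base + 4.451 = 11.8 + 4.451 = 16.251 ≈ 16.3 °C.

16.3 °C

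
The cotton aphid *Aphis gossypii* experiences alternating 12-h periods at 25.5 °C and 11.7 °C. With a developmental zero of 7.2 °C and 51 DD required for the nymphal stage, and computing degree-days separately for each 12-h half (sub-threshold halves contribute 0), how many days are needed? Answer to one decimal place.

Day half: max(0, 25.5 − 7.2) × 0.5 = 18.3 × 0.5 = 9.15 DD.
Night half: max(0, 11.7 − 7.2) × 0.5 = 4.5 × 0.5 = 2.25 DD.
Per 24 h: 11.40 DD/day.
Duration = 51 / 11.40 = 4.474 ≈ 4.5 days.

4.5 days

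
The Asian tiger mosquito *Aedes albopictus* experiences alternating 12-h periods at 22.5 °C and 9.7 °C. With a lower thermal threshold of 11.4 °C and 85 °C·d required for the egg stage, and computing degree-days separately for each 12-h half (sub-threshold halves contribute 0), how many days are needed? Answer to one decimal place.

Day half: max(0, 22.5 − 11.4) × 0.5 = 11.1 × 0.5 = 5.55 DD.
Night half: max(0, 9.7 − 11.4) × 0.5 = 0.0 × 0.5 = 0.00 DD.
Per 24 h: 5.55 DD/day.
Duration = 85 / 5.55 = 15.315 ≈ 15.3 days.

15.3 days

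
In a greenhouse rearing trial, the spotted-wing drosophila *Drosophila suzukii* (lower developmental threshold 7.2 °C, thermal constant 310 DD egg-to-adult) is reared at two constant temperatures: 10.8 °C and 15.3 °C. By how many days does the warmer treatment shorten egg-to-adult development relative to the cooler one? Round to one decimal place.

47.8 days

At 10.8 °C: 310 / (10.8 − 7.2) = 310 / 3.6 = 86.111 d.
At 15.3 °C: 310 / (15.3 − 7.2) = 310 / 8.1 = 38.272 d.
Difference = |86.111 − 38.272| = 47.840 ≈ 47.8 days.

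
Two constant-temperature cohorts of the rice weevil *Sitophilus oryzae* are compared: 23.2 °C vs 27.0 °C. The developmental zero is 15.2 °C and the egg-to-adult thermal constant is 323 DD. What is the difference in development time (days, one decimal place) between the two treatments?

At 23.2 °C: 323 / (23.2 − 15.2) = 323 / 8.0 = 40.375 d.
At 27.0 °C: 323 / (27.0 − 15.2) = 323 / 11.8 = 27.373 d.
Difference = |40.375 − 27.373| = 13.002 ≈ 13.0 days.

13.0 days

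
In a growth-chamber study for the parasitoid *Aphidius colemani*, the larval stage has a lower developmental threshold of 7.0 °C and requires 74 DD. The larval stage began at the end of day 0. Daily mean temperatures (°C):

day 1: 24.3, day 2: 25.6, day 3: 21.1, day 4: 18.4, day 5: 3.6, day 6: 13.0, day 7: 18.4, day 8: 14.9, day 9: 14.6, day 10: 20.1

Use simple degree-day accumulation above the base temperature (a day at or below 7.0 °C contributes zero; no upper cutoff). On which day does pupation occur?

Daily DD above 7.0 °C: 17.3, 18.6, 14.1, 11.4, 0.0, 6.0, 11.4, 7.9, 7.6, 13.1.
Cumulative: 17.3, 35.9, 50.0, 61.4, 61.4, 67.4, 78.8, 86.7, 94.3, 107.4.
The total first reaches 74 DD on day 7.

day 7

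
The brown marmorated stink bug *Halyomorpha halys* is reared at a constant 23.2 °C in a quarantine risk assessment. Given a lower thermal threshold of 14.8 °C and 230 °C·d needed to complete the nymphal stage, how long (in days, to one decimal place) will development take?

27.4 days

Daily accumulation = 23.2 − 14.8 = 8.4 DD/day.
Duration = 230 / 8.4 = 27.381 ≈ 27.4 days.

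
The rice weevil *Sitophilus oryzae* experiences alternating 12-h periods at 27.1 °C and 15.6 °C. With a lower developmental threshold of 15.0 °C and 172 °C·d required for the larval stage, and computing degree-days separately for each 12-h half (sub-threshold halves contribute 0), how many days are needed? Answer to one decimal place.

Day half: max(0, 27.1 − 15.0) × 0.5 = 12.1 × 0.5 = 6.05 DD.
Night half: max(0, 15.6 − 15.0) × 0.5 = 0.6 × 0.5 = 0.30 DD.
Per 24 h: 6.35 DD/day.
Duration = 172 / 6.35 = 27.087 ≈ 27.1 days.

27.1 days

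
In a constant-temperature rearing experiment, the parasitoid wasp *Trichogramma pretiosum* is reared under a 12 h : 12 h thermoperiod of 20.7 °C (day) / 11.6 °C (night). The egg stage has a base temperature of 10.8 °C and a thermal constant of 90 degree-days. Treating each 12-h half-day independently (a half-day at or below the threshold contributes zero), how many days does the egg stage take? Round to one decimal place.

Day half: max(0, 20.7 − 10.8) × 0.5 = 9.9 × 0.5 = 4.95 DD.
Night half: max(0, 11.6 − 10.8) × 0.5 = 0.8 × 0.5 = 0.40 DD.
Per 24 h: 5.35 DD/day.
Duration = 90 / 5.35 = 16.822 ≈ 16.8 days.

16.8 days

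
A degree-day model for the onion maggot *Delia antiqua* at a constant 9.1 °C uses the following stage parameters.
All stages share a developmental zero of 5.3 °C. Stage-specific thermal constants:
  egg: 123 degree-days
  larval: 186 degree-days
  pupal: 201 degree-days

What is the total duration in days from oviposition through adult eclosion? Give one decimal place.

Daily accumulation at 9.1 °C = 9.1 − 5.3 = 3.8 DD/day.
Total K = 123 + 186 + 201 = 510 DD.
Total duration = 510 / 3.8 = 134.211 ≈ 134.2 days.

134.2 days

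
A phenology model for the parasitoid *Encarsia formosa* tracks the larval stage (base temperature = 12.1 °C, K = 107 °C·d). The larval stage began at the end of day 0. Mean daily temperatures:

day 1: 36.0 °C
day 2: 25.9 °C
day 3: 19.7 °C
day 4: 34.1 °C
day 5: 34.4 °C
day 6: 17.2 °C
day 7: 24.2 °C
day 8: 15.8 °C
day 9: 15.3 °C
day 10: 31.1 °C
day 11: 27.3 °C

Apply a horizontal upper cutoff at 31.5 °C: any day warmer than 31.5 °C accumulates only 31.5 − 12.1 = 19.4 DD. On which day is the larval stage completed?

day 10

Daily DD above 12.1 °C (capped at 19.4): 19.4, 13.8, 7.6, 19.4, 19.4, 5.1, 12.1, 3.7, 3.2, 19.0, 15.2.
Cumulative: 19.4, 33.2, 40.8, 60.2, 79.6, 84.7, 96.8, 100.5, 103.7, 122.7, 137.9.
The total first reaches 107 DD on day 10.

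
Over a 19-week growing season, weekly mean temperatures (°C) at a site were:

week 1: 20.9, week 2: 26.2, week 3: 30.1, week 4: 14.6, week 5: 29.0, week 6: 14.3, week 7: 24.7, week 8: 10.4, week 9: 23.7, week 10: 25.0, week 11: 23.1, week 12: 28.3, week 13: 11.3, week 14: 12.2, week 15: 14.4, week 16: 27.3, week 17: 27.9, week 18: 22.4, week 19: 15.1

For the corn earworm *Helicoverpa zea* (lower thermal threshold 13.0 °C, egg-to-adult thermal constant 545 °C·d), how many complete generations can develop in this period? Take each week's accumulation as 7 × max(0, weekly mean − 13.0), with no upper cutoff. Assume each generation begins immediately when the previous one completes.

Weekly DD (7 × max(0, T̄ − 13.0)): 55.3, 92.4, 119.7, 11.2, 112.0, 9.1, 81.9, 0.0, 74.9, 84.0, 70.7, 107.1, 0.0, 0.0, 9.8, 100.1, 104.3, 65.8, 14.7.
Season total = 1113.0 DD.
Complete generations = ⌊1113.0 / 545⌋ = 2.

2 generations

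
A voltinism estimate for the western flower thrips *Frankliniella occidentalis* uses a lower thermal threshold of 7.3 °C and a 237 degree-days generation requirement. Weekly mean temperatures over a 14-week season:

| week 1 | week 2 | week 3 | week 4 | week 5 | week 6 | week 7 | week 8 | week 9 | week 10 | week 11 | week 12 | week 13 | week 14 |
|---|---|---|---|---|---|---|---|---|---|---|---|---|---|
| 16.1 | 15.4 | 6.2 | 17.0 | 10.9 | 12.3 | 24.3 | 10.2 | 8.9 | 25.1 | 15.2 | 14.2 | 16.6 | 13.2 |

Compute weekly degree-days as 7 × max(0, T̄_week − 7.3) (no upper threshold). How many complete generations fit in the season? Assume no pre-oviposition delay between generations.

Weekly DD (7 × max(0, T̄ − 7.3)): 61.6, 56.7, 0.0, 67.9, 25.2, 35.0, 119.0, 20.3, 11.2, 124.6, 55.3, 48.3, 65.1, 41.3.
Season total = 731.5 DD.
Complete generations = ⌊731.5 / 237⌋ = 3.

3 generations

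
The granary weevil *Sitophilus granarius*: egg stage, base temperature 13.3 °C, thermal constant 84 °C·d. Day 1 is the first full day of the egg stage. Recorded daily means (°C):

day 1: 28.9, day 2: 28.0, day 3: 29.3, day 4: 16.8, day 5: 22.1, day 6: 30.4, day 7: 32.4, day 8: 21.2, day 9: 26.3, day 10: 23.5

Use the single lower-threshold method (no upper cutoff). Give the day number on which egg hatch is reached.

Daily DD above 13.3 °C: 15.6, 14.7, 16.0, 3.5, 8.8, 17.1, 19.1, 7.9, 13.0, 10.2.
Cumulative: 15.6, 30.3, 46.3, 49.8, 58.6, 75.7, 94.8, 102.7, 115.7, 125.9.
The total first reaches 84 DD on day 7.

day 7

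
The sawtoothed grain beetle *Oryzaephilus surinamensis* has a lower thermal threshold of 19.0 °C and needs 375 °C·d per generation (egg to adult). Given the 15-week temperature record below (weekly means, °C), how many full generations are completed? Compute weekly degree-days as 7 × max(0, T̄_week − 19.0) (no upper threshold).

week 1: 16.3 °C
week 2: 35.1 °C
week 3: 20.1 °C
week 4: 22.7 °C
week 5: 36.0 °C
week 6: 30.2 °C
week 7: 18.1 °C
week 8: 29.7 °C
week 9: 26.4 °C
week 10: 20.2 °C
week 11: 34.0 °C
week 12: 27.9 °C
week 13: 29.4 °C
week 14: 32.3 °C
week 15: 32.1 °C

2 generations

Weekly DD (7 × max(0, T̄ − 19.0)): 0.0, 112.7, 7.7, 25.9, 119.0, 78.4, 0.0, 74.9, 51.8, 8.4, 105.0, 62.3, 72.8, 93.1, 91.7.
Season total = 903.7 DD.
Complete generations = ⌊903.7 / 375⌋ = 2.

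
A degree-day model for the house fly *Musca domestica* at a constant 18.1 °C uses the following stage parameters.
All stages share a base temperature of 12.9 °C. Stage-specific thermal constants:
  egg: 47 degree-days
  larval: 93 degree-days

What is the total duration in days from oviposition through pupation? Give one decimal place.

Daily accumulation at 18.1 °C = 18.1 − 12.9 = 5.2 DD/day.
Total K = 47 + 93 = 140 DD.
Total duration = 140 / 5.2 = 26.923 ≈ 26.9 days.

26.9 days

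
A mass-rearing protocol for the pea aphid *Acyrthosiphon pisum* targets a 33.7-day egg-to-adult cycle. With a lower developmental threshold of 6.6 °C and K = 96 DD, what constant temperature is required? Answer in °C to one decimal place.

Required daily accumulation = 96 / 33.7 = 2.849 DD/day.
T = T_base + 2.849 = 6.6 + 2.849 = 9.449 ≈ 9.4 °C.

9.4 °C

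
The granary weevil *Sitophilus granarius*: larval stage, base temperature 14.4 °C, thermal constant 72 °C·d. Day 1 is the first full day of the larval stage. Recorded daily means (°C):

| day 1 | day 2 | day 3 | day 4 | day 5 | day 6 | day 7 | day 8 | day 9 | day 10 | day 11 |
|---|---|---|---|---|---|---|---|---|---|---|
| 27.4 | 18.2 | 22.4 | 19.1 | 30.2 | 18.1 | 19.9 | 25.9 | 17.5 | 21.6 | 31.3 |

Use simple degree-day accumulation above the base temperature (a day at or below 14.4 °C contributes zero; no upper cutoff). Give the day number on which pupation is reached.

day 10

Daily DD above 14.4 °C: 13.0, 3.8, 8.0, 4.7, 15.8, 3.7, 5.5, 11.5, 3.1, 7.2, 16.9.
Cumulative: 13.0, 16.8, 24.8, 29.5, 45.3, 49.0, 54.5, 66.0, 69.1, 76.3, 93.2.
The total first reaches 72 DD on day 10.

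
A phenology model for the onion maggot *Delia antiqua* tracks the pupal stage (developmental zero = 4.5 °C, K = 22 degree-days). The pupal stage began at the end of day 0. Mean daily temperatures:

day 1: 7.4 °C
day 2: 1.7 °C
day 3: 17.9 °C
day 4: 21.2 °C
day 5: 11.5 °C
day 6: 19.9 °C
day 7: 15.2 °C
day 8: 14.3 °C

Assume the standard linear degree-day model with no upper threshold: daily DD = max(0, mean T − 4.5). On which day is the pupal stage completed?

day 4

Daily DD above 4.5 °C: 2.9, 0.0, 13.4, 16.7, 7.0, 15.4, 10.7, 9.8.
Cumulative: 2.9, 2.9, 16.3, 33.0, 40.0, 55.4, 66.1, 75.9.
The total first reaches 22 DD on day 4.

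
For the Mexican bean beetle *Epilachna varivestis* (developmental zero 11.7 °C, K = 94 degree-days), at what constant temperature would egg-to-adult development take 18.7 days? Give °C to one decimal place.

Required daily accumulation = 94 / 18.7 = 5.027 DD/day.
T = T_base + 5.027 = 11.7 + 5.027 = 16.727 ≈ 16.7 °C.

16.7 °C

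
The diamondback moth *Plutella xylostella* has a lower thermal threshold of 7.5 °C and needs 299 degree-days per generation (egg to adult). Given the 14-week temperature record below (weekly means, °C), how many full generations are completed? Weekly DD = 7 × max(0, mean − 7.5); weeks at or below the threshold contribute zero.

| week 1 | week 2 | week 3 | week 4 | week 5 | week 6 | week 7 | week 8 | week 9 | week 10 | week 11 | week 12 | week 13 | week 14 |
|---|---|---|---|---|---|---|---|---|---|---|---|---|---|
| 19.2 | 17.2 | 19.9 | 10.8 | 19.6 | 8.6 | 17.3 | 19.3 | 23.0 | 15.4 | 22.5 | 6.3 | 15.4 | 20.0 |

Weekly DD (7 × max(0, T̄ − 7.5)): 81.9, 67.9, 86.8, 23.1, 84.7, 7.7, 68.6, 82.6, 108.5, 55.3, 105.0, 0.0, 55.3, 87.5.
Season total = 914.9 DD.
Complete generations = ⌊914.9 / 299⌋ = 3.

3 generations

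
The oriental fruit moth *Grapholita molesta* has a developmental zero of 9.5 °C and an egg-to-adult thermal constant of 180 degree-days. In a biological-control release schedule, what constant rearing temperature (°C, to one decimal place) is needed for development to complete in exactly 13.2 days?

23.1 °C

Required daily accumulation = 180 / 13.2 = 13.636 DD/day.
T = T_base + 13.636 = 9.5 + 13.636 = 23.136 ≈ 23.1 °C.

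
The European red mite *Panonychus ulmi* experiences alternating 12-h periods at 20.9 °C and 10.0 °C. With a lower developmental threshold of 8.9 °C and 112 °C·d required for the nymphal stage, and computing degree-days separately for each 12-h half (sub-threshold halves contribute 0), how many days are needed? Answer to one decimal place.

Day half: max(0, 20.9 − 8.9) × 0.5 = 12.0 × 0.5 = 6.00 DD.
Night half: max(0, 10.0 − 8.9) × 0.5 = 1.1 × 0.5 = 0.55 DD.
Per 24 h: 6.55 DD/day.
Duration = 112 / 6.55 = 17.099 ≈ 17.1 days.

17.1 days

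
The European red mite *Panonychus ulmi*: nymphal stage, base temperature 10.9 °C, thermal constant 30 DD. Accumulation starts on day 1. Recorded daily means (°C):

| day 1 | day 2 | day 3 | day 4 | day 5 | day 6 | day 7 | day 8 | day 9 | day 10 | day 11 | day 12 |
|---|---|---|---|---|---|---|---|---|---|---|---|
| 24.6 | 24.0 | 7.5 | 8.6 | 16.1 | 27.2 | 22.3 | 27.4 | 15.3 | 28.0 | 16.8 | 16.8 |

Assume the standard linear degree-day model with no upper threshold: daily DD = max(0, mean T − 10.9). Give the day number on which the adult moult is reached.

day 5

Daily DD above 10.9 °C: 13.7, 13.1, 0.0, 0.0, 5.2, 16.3, 11.4, 16.5, 4.4, 17.1, 5.9, 5.9.
Cumulative: 13.7, 26.8, 26.8, 26.8, 32.0, 48.3, 59.7, 76.2, 80.6, 97.7, 103.6, 109.5.
The total first reaches 30 DD on day 5.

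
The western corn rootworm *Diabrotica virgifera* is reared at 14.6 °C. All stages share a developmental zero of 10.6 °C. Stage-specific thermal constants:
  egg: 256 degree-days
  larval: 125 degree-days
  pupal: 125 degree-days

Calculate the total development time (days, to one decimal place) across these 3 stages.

Daily accumulation at 14.6 °C = 14.6 − 10.6 = 4.0 DD/day.
Total K = 256 + 125 + 125 = 506 DD.
Total duration = 506 / 4.0 = 126.500 ≈ 126.5 days.

126.5 days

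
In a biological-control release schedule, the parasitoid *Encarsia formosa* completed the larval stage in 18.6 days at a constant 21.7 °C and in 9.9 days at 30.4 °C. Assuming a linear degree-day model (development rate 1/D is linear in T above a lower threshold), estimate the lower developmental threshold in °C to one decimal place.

Equal thermal constants: D₁(T₁ − T_b) = D₂(T₂ − T_b).
18.6·(21.7 − T_b) = 9.9·(30.4 − T_b)
T_b = (18.6·21.7 − 9.9·30.4) / (18.6 − 9.9) = 102.66 / 8.7 = 11.800 °C ≈ 11.8 °C.

11.8 °C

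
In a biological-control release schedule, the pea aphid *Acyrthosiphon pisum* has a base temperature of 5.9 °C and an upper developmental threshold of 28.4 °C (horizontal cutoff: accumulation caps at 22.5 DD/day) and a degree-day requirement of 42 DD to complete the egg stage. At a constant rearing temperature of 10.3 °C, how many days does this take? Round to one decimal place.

Daily accumulation = 10.3 − 5.9 = 4.4 DD/day.
Duration = 42 / 4.4 = 9.545 ≈ 9.5 days.

9.5 days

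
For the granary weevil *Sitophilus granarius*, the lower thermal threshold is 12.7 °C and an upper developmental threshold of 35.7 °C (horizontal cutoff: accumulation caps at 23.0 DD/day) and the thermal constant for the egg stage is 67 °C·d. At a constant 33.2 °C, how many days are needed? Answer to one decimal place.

Daily accumulation = 33.2 − 12.7 = 20.5 DD/day.
Duration = 67 / 20.5 = 3.268 ≈ 3.3 days.

3.3 days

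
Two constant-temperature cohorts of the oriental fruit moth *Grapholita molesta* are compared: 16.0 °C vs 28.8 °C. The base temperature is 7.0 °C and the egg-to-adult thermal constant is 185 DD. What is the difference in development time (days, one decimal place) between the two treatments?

12.1 days

At 16.0 °C: 185 / (16.0 − 7.0) = 185 / 9.0 = 20.556 d.
At 28.8 °C: 185 / (28.8 − 7.0) = 185 / 21.8 = 8.486 d.
Difference = |20.556 − 8.486| = 12.069 ≈ 12.1 days.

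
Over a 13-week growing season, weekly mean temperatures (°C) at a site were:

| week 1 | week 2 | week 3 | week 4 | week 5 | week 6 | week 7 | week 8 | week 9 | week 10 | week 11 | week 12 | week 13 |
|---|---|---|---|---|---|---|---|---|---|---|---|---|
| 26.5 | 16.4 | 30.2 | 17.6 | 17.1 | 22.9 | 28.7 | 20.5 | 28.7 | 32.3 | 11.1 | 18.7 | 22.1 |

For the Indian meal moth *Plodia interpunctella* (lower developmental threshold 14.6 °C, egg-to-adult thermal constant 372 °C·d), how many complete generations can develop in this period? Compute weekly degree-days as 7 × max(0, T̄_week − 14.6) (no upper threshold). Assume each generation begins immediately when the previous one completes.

Weekly DD (7 × max(0, T̄ − 14.6)): 83.3, 12.6, 109.2, 21.0, 17.5, 58.1, 98.7, 41.3, 98.7, 123.9, 0.0, 28.7, 52.5.
Season total = 745.5 DD.
Complete generations = ⌊745.5 / 372⌋ = 2.

2 generations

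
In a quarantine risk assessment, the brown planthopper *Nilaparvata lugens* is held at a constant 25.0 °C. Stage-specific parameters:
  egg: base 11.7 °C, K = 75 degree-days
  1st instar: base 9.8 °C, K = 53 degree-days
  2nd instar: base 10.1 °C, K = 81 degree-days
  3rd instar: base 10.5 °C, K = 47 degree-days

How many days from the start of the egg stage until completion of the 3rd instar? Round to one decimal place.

egg: 75 / (25.0 − 11.7) = 75 / 13.3 = 5.639 d.
1st instar: 53 / (25.0 − 9.8) = 53 / 15.2 = 3.487 d.
2nd instar: 81 / (25.0 − 10.1) = 81 / 14.9 = 5.436 d.
3rd instar: 47 / (25.0 − 10.5) = 47 / 14.5 = 3.241 d.
Sum = 17.804 ≈ 17.8 days.

17.8 days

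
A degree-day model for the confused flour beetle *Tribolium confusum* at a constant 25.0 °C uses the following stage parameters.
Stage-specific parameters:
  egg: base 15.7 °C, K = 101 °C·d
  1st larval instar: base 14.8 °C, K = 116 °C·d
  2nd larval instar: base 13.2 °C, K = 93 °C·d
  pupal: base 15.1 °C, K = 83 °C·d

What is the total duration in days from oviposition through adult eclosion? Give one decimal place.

egg: 101 / (25.0 − 15.7) = 101 / 9.3 = 10.860 d.
1st larval instar: 116 / (25.0 − 14.8) = 116 / 10.2 = 11.373 d.
2nd larval instar: 93 / (25.0 − 13.2) = 93 / 11.8 = 7.881 d.
pupal: 83 / (25.0 − 15.1) = 83 / 9.9 = 8.384 d.
Sum = 38.498 ≈ 38.5 days.

38.5 days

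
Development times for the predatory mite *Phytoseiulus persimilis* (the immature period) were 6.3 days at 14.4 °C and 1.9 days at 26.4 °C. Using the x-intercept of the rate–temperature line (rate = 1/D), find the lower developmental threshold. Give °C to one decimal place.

Under the model K = D·(T − T_b), so D₁·(T₁ − T_b) = D₂·(T₂ − T_b).
6.3·(14.4 − T_b) = 1.9·(26.4 − T_b)
T_b = (6.3·14.4 − 1.9·26.4) / (6.3 − 1.9) = 40.56 / 4.4 = 9.218 °C ≈ 9.2 °C.

9.2 °C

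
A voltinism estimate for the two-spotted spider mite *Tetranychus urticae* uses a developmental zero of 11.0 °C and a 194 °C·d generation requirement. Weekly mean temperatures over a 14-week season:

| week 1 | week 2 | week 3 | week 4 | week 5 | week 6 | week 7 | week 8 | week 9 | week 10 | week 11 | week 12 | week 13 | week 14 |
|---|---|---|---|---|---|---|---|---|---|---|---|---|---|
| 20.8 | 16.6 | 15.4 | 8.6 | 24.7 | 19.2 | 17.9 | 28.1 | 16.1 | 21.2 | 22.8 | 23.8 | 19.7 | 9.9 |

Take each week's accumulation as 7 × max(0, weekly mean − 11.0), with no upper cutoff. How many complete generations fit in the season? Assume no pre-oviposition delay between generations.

Weekly DD (7 × max(0, T̄ − 11.0)): 68.6, 39.2, 30.8, 0.0, 95.9, 57.4, 48.3, 119.7, 35.7, 71.4, 82.6, 89.6, 60.9, 0.0.
Season total = 800.1 DD.
Complete generations = ⌊800.1 / 194⌋ = 4.

4 generations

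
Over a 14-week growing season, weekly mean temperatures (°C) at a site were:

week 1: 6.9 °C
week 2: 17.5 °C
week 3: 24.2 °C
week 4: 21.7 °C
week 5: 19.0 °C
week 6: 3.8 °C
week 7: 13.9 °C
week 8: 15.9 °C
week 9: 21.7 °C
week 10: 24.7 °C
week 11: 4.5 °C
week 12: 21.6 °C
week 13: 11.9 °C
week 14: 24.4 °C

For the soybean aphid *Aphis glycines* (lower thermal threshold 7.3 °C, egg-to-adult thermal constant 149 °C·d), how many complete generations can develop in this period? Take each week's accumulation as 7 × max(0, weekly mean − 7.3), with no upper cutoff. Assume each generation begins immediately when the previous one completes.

6 generations

Weekly DD (7 × max(0, T̄ − 7.3)): 0.0, 71.4, 118.3, 100.8, 81.9, 0.0, 46.2, 60.2, 100.8, 121.8, 0.0, 100.1, 32.2, 119.7.
Season total = 953.4 DD.
Complete generations = ⌊953.4 / 149⌋ = 6.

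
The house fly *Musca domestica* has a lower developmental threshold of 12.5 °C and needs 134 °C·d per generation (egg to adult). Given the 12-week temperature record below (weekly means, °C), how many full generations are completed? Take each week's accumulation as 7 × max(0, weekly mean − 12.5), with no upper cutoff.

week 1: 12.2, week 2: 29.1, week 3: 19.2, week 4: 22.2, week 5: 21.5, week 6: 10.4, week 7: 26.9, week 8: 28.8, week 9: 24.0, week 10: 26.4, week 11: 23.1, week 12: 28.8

6 generations

Weekly DD (7 × max(0, T̄ − 12.5)): 0.0, 116.2, 46.9, 67.9, 63.0, 0.0, 100.8, 114.1, 80.5, 97.3, 74.2, 114.1.
Season total = 875.0 DD.
Complete generations = ⌊875.0 / 134⌋ = 6.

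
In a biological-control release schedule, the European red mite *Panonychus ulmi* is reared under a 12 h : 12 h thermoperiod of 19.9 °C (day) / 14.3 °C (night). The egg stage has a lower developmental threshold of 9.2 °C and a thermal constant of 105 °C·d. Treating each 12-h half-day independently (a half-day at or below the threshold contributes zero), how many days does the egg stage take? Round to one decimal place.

Day half: max(0, 19.9 − 9.2) × 0.5 = 10.7 × 0.5 = 5.35 DD.
Night half: max(0, 14.3 − 9.2) × 0.5 = 5.1 × 0.5 = 2.55 DD.
Per 24 h: 7.90 DD/day.
Duration = 105 / 7.90 = 13.291 ≈ 13.3 days.

13.3 days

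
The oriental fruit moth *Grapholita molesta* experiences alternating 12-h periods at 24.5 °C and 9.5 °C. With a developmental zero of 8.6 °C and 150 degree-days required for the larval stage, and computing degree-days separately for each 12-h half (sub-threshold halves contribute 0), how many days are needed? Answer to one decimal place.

17.9 days

Day half: max(0, 24.5 − 8.6) × 0.5 = 15.9 × 0.5 = 7.95 DD.
Night half: max(0, 9.5 − 8.6) × 0.5 = 0.9 × 0.5 = 0.45 DD.
Per 24 h: 8.40 DD/day.
Duration = 150 / 8.40 = 17.857 ≈ 17.9 days.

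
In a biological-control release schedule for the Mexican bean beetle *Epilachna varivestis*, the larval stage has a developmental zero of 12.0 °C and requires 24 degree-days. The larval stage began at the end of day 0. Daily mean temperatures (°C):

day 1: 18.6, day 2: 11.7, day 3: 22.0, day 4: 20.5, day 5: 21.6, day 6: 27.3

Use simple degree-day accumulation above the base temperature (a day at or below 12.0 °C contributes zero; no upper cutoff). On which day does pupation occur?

Daily DD above 12.0 °C: 6.6, 0.0, 10.0, 8.5, 9.6, 15.3.
Cumulative: 6.6, 6.6, 16.6, 25.1, 34.7, 50.0.
The total first reaches 24 DD on day 4.

day 4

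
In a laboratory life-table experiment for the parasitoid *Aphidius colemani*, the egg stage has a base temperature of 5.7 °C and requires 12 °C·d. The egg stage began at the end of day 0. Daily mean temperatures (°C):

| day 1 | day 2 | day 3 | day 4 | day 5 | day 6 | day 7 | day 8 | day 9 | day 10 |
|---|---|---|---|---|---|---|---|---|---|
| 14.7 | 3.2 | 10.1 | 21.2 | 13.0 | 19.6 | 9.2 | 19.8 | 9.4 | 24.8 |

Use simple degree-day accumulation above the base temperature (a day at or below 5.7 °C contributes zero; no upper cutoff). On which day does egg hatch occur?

day 3

Daily DD above 5.7 °C: 9.0, 0.0, 4.4, 15.5, 7.3, 13.9, 3.5, 14.1, 3.7, 19.1.
Cumulative: 9.0, 9.0, 13.4, 28.9, 36.2, 50.1, 53.6, 67.7, 71.4, 90.5.
The total first reaches 12 DD on day 3.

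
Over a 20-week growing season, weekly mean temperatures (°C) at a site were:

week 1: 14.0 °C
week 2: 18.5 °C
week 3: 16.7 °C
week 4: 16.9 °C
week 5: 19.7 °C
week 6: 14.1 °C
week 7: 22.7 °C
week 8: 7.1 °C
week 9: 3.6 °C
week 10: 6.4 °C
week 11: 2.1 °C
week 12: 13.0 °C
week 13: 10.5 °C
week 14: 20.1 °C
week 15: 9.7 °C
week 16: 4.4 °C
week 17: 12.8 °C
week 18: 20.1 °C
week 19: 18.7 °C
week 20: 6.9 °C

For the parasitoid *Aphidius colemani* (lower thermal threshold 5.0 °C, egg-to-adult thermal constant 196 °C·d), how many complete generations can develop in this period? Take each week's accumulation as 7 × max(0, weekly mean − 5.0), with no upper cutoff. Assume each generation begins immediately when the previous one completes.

Weekly DD (7 × max(0, T̄ − 5.0)): 63.0, 94.5, 81.9, 83.3, 102.9, 63.7, 123.9, 14.7, 0.0, 9.8, 0.0, 56.0, 38.5, 105.7, 32.9, 0.0, 54.6, 105.7, 95.9, 13.3.
Season total = 1140.3 DD.
Complete generations = ⌊1140.3 / 196⌋ = 5.

5 generations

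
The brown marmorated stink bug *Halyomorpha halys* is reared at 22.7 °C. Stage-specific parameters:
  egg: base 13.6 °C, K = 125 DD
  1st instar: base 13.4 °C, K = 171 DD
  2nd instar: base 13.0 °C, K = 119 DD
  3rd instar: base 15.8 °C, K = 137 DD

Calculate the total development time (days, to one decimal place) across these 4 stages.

egg: 125 / (22.7 − 13.6) = 125 / 9.1 = 13.736 d.
1st instar: 171 / (22.7 − 13.4) = 171 / 9.3 = 18.387 d.
2nd instar: 119 / (22.7 − 13.0) = 119 / 9.7 = 12.268 d.
3rd instar: 137 / (22.7 − 15.8) = 137 / 6.9 = 19.855 d.
Sum = 64.246 ≈ 64.2 days.

64.2 days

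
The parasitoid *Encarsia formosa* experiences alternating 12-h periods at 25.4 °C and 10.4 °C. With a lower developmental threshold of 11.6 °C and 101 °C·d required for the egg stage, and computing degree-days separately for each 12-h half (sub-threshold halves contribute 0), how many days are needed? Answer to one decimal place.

14.6 days

Day half: max(0, 25.4 − 11.6) × 0.5 = 13.8 × 0.5 = 6.90 DD.
Night half: max(0, 10.4 − 11.6) × 0.5 = 0.0 × 0.5 = 0.00 DD.
Per 24 h: 6.90 DD/day.
Duration = 101 / 6.90 = 14.638 ≈ 14.6 days.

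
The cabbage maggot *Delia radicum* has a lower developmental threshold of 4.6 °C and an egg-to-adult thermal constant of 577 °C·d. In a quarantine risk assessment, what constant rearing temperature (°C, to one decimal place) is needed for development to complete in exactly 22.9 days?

29.8 °C

Required daily accumulation = 577 / 22.9 = 25.197 DD/day.
T = T_base + 25.197 = 4.6 + 25.197 = 29.797 ≈ 29.8 °C.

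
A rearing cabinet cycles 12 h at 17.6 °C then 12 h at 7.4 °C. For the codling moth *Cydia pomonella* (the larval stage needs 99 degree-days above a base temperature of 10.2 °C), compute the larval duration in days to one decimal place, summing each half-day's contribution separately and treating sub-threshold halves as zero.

Day half: max(0, 17.6 − 10.2) × 0.5 = 7.4 × 0.5 = 3.70 DD.
Night half: max(0, 7.4 − 10.2) × 0.5 = 0.0 × 0.5 = 0.00 DD.
Per 24 h: 3.70 DD/day.
Duration = 99 / 3.70 = 26.757 ≈ 26.8 days.

26.8 days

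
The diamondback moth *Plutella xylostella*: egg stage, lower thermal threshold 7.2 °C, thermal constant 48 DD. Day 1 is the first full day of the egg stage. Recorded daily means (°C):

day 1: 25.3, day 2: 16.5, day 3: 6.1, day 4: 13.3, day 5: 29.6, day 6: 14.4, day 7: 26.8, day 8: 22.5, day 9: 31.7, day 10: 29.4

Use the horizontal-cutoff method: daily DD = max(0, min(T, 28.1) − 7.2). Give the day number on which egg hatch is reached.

Daily DD above 7.2 °C (capped at 20.9): 18.1, 9.3, 0.0, 6.1, 20.9, 7.2, 19.6, 15.3, 20.9, 20.9.
Cumulative: 18.1, 27.4, 27.4, 33.5, 54.4, 61.6, 81.2, 96.5, 117.4, 138.3.
The total first reaches 48 DD on day 5.

day 5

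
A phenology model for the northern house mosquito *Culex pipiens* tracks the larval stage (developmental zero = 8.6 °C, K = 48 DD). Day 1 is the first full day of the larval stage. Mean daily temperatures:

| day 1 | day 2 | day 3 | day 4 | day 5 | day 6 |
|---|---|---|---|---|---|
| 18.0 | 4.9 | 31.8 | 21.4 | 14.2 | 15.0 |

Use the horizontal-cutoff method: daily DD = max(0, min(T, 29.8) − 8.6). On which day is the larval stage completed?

day 5

Daily DD above 8.6 °C (capped at 21.2): 9.4, 0.0, 21.2, 12.8, 5.6, 6.4.
Cumulative: 9.4, 9.4, 30.6, 43.4, 49.0, 55.4.
The total first reaches 48 DD on day 5.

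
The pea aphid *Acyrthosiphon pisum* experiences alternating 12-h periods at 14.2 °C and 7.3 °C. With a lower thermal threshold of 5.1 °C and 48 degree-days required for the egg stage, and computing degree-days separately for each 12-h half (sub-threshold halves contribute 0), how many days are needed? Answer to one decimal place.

8.5 days

Day half: max(0, 14.2 − 5.1) × 0.5 = 9.1 × 0.5 = 4.55 DD.
Night half: max(0, 7.3 − 5.1) × 0.5 = 2.2 × 0.5 = 1.10 DD.
Per 24 h: 5.65 DD/day.
Duration = 48 / 5.65 = 8.496 ≈ 8.5 days.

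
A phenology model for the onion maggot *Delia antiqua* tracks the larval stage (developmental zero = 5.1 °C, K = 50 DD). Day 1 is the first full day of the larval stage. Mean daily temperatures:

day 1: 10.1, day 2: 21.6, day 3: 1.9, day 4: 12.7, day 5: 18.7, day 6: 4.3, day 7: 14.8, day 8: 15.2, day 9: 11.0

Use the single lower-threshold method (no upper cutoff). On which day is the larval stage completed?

Daily DD above 5.1 °C: 5.0, 16.5, 0.0, 7.6, 13.6, 0.0, 9.7, 10.1, 5.9.
Cumulative: 5.0, 21.5, 21.5, 29.1, 42.7, 42.7, 52.4, 62.5, 68.4.
The total first reaches 50 DD on day 7.

day 7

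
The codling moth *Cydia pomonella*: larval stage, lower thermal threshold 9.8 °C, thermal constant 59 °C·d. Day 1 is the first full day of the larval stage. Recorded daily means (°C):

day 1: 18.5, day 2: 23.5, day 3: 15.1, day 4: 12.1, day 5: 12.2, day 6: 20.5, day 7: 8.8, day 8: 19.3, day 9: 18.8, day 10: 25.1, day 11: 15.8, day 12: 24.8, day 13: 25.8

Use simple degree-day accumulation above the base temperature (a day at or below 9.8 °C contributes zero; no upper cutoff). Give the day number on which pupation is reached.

day 9

Daily DD above 9.8 °C: 8.7, 13.7, 5.3, 2.3, 2.4, 10.7, 0.0, 9.5, 9.0, 15.3, 6.0, 15.0, 16.0.
Cumulative: 8.7, 22.4, 27.7, 30.0, 32.4, 43.1, 43.1, 52.6, 61.6, 76.9, 82.9, 97.9, 113.9.
The total first reaches 59 DD on day 9.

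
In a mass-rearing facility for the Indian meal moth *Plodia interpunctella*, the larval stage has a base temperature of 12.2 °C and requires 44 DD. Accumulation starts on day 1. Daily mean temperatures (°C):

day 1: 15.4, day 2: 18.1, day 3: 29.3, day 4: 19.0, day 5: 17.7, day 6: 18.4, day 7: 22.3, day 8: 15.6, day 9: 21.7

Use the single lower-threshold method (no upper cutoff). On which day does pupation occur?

Daily DD above 12.2 °C: 3.2, 5.9, 17.1, 6.8, 5.5, 6.2, 10.1, 3.4, 9.5.
Cumulative: 3.2, 9.1, 26.2, 33.0, 38.5, 44.7, 54.8, 58.2, 67.7.
The total first reaches 44 DD on day 6.

day 6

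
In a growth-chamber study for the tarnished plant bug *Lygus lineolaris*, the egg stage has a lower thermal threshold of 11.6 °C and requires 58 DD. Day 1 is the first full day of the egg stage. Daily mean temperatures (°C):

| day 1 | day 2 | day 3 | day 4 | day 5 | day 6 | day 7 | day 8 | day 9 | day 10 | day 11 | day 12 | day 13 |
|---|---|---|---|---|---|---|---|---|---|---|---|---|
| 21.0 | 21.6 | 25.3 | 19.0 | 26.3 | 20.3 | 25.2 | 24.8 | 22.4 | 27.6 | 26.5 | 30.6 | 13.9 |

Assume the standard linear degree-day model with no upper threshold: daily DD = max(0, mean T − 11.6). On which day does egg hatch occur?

day 6

Daily DD above 11.6 °C: 9.4, 10.0, 13.7, 7.4, 14.7, 8.7, 13.6, 13.2, 10.8, 16.0, 14.9, 19.0, 2.3.
Cumulative: 9.4, 19.4, 33.1, 40.5, 55.2, 63.9, 77.5, 90.7, 101.5, 117.5, 132.4, 151.4, 153.7.
The total first reaches 58 DD on day 6.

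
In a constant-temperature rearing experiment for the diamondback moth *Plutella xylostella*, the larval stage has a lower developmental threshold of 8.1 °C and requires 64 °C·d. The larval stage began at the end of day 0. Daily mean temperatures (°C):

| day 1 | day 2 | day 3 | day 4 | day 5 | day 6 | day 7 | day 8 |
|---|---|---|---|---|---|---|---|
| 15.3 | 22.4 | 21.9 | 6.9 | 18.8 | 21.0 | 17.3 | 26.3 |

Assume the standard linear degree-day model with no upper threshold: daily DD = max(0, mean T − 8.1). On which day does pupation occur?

Daily DD above 8.1 °C: 7.2, 14.3, 13.8, 0.0, 10.7, 12.9, 9.2, 18.2.
Cumulative: 7.2, 21.5, 35.3, 35.3, 46.0, 58.9, 68.1, 86.3.
The total first reaches 64 DD on day 7.

day 7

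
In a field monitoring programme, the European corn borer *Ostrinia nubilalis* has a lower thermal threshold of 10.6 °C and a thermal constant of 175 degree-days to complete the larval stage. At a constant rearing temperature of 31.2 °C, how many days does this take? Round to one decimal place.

Daily accumulation = 31.2 − 10.6 = 20.6 DD/day.
Duration = 175 / 20.6 = 8.495 ≈ 8.5 days.

8.5 days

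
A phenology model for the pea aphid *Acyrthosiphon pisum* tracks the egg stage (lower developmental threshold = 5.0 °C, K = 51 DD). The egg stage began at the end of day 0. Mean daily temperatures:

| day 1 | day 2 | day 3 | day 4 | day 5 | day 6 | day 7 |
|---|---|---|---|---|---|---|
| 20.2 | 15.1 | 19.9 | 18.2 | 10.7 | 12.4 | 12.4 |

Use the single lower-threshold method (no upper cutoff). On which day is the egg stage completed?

Daily DD above 5.0 °C: 15.2, 10.1, 14.9, 13.2, 5.7, 7.4, 7.4.
Cumulative: 15.2, 25.3, 40.2, 53.4, 59.1, 66.5, 73.9.
The total first reaches 51 DD on day 4.

day 4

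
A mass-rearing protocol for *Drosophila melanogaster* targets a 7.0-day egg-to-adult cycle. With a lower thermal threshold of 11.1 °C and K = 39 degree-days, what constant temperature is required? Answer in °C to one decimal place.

Required daily accumulation = 39 / 7.0 = 5.571 DD/day.
T = T_base + 5.571 = 11.1 + 5.571 = 16.671 ≈ 16.7 °C.

16.7 °C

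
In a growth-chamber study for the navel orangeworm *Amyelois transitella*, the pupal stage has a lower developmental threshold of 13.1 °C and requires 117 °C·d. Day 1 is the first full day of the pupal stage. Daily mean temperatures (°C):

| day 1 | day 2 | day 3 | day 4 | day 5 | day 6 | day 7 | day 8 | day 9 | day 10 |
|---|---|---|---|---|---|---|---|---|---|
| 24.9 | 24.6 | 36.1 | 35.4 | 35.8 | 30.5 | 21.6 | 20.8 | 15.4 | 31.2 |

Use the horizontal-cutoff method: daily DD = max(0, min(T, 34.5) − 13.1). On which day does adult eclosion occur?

Daily DD above 13.1 °C (capped at 21.4): 11.8, 11.5, 21.4, 21.4, 21.4, 17.4, 8.5, 7.7, 2.3, 18.1.
Cumulative: 11.8, 23.3, 44.7, 66.1, 87.5, 104.9, 113.4, 121.1, 123.4, 141.5.
The total first reaches 117 DD on day 8.

day 8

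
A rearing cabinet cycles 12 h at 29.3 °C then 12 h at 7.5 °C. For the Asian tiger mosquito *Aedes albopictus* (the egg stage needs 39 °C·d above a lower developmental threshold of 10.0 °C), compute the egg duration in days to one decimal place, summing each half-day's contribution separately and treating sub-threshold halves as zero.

Day half: max(0, 29.3 − 10.0) × 0.5 = 19.3 × 0.5 = 9.65 DD.
Night half: max(0, 7.5 − 10.0) × 0.5 = 0.0 × 0.5 = 0.00 DD.
Per 24 h: 9.65 DD/day.
Duration = 39 / 9.65 = 4.041 ≈ 4.0 days.

4.0 days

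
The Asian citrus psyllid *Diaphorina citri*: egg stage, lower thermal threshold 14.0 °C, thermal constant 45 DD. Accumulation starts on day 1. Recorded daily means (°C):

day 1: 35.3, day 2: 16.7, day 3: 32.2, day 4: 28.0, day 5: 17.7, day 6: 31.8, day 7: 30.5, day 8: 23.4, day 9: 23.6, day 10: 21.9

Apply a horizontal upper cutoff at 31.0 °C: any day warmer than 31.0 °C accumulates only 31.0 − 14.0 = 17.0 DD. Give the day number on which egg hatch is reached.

Daily DD above 14.0 °C (capped at 17.0): 17.0, 2.7, 17.0, 14.0, 3.7, 17.0, 16.5, 9.4, 9.6, 7.9.
Cumulative: 17.0, 19.7, 36.7, 50.7, 54.4, 71.4, 87.9, 97.3, 106.9, 114.8.
The total first reaches 45 DD on day 4.

day 4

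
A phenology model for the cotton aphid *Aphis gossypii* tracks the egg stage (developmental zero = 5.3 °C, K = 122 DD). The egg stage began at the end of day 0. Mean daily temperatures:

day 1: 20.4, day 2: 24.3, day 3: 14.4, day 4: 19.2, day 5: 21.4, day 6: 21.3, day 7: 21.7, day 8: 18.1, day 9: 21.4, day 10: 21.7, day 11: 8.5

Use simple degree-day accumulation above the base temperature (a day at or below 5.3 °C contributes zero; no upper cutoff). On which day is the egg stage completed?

Daily DD above 5.3 °C: 15.1, 19.0, 9.1, 13.9, 16.1, 16.0, 16.4, 12.8, 16.1, 16.4, 3.2.
Cumulative: 15.1, 34.1, 43.2, 57.1, 73.2, 89.2, 105.6, 118.4, 134.5, 150.9, 154.1.
The total first reaches 122 DD on day 9.

day 9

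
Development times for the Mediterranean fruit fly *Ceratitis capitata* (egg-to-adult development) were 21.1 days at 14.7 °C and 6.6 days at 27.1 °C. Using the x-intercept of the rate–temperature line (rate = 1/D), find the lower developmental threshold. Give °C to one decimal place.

9.1 °C

Equal thermal constants: D₁(T₁ − T_b) = D₂(T₂ − T_b).
21.1·(14.7 − T_b) = 6.6·(27.1 − T_b)
T_b = (21.1·14.7 − 6.6·27.1) / (21.1 − 6.6) = 131.31 / 14.5 = 9.056 °C ≈ 9.1 °C.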